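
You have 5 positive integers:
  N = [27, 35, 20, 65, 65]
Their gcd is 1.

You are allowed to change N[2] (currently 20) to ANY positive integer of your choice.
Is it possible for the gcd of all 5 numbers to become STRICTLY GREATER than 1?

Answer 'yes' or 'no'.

Current gcd = 1
gcd of all OTHER numbers (without N[2]=20): gcd([27, 35, 65, 65]) = 1
The new gcd after any change is gcd(1, new_value).
This can be at most 1.
Since 1 = old gcd 1, the gcd can only stay the same or decrease.

Answer: no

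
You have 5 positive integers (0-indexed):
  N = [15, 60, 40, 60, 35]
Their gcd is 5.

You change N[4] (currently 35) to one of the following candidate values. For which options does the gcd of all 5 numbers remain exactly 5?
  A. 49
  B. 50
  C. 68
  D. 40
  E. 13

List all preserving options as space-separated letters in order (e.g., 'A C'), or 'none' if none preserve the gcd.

Answer: B D

Derivation:
Old gcd = 5; gcd of others (without N[4]) = 5
New gcd for candidate v: gcd(5, v). Preserves old gcd iff gcd(5, v) = 5.
  Option A: v=49, gcd(5,49)=1 -> changes
  Option B: v=50, gcd(5,50)=5 -> preserves
  Option C: v=68, gcd(5,68)=1 -> changes
  Option D: v=40, gcd(5,40)=5 -> preserves
  Option E: v=13, gcd(5,13)=1 -> changes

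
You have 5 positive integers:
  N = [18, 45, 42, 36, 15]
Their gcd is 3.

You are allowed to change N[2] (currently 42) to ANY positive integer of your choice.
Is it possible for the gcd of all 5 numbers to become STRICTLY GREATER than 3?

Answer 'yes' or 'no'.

Answer: no

Derivation:
Current gcd = 3
gcd of all OTHER numbers (without N[2]=42): gcd([18, 45, 36, 15]) = 3
The new gcd after any change is gcd(3, new_value).
This can be at most 3.
Since 3 = old gcd 3, the gcd can only stay the same or decrease.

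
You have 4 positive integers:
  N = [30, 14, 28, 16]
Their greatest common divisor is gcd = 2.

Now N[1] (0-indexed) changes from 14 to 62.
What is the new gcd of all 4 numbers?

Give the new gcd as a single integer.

Answer: 2

Derivation:
Numbers: [30, 14, 28, 16], gcd = 2
Change: index 1, 14 -> 62
gcd of the OTHER numbers (without index 1): gcd([30, 28, 16]) = 2
New gcd = gcd(g_others, new_val) = gcd(2, 62) = 2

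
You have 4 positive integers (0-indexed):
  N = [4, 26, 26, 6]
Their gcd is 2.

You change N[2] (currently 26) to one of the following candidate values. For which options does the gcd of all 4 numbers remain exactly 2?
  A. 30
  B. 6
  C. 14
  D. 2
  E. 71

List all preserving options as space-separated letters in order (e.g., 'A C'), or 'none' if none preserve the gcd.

Old gcd = 2; gcd of others (without N[2]) = 2
New gcd for candidate v: gcd(2, v). Preserves old gcd iff gcd(2, v) = 2.
  Option A: v=30, gcd(2,30)=2 -> preserves
  Option B: v=6, gcd(2,6)=2 -> preserves
  Option C: v=14, gcd(2,14)=2 -> preserves
  Option D: v=2, gcd(2,2)=2 -> preserves
  Option E: v=71, gcd(2,71)=1 -> changes

Answer: A B C D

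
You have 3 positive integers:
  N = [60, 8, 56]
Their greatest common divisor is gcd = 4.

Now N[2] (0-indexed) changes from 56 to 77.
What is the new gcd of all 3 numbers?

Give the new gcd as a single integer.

Numbers: [60, 8, 56], gcd = 4
Change: index 2, 56 -> 77
gcd of the OTHER numbers (without index 2): gcd([60, 8]) = 4
New gcd = gcd(g_others, new_val) = gcd(4, 77) = 1

Answer: 1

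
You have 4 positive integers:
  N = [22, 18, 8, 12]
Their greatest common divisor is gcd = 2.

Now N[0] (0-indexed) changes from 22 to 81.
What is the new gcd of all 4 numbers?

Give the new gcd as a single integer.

Numbers: [22, 18, 8, 12], gcd = 2
Change: index 0, 22 -> 81
gcd of the OTHER numbers (without index 0): gcd([18, 8, 12]) = 2
New gcd = gcd(g_others, new_val) = gcd(2, 81) = 1

Answer: 1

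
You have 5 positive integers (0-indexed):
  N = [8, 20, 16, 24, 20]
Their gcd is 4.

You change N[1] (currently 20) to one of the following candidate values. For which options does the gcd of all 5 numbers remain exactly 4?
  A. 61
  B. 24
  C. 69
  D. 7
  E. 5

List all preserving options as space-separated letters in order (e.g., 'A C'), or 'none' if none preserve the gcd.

Old gcd = 4; gcd of others (without N[1]) = 4
New gcd for candidate v: gcd(4, v). Preserves old gcd iff gcd(4, v) = 4.
  Option A: v=61, gcd(4,61)=1 -> changes
  Option B: v=24, gcd(4,24)=4 -> preserves
  Option C: v=69, gcd(4,69)=1 -> changes
  Option D: v=7, gcd(4,7)=1 -> changes
  Option E: v=5, gcd(4,5)=1 -> changes

Answer: B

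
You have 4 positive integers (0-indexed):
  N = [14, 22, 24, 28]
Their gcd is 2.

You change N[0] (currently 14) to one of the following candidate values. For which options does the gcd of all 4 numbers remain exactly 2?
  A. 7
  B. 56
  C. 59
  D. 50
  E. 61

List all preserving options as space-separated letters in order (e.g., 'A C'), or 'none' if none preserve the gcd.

Old gcd = 2; gcd of others (without N[0]) = 2
New gcd for candidate v: gcd(2, v). Preserves old gcd iff gcd(2, v) = 2.
  Option A: v=7, gcd(2,7)=1 -> changes
  Option B: v=56, gcd(2,56)=2 -> preserves
  Option C: v=59, gcd(2,59)=1 -> changes
  Option D: v=50, gcd(2,50)=2 -> preserves
  Option E: v=61, gcd(2,61)=1 -> changes

Answer: B D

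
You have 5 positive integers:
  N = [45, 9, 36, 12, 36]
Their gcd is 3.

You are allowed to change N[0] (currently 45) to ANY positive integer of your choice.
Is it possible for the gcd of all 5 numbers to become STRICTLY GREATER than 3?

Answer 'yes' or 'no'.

Answer: no

Derivation:
Current gcd = 3
gcd of all OTHER numbers (without N[0]=45): gcd([9, 36, 12, 36]) = 3
The new gcd after any change is gcd(3, new_value).
This can be at most 3.
Since 3 = old gcd 3, the gcd can only stay the same or decrease.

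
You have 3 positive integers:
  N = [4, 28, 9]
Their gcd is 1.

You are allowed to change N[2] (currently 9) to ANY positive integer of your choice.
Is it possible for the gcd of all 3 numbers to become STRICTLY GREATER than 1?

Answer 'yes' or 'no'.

Current gcd = 1
gcd of all OTHER numbers (without N[2]=9): gcd([4, 28]) = 4
The new gcd after any change is gcd(4, new_value).
This can be at most 4.
Since 4 > old gcd 1, the gcd CAN increase (e.g., set N[2] = 4).

Answer: yes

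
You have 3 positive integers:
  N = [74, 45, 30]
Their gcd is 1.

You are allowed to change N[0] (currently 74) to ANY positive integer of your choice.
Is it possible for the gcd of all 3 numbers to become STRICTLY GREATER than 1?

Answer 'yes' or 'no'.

Answer: yes

Derivation:
Current gcd = 1
gcd of all OTHER numbers (without N[0]=74): gcd([45, 30]) = 15
The new gcd after any change is gcd(15, new_value).
This can be at most 15.
Since 15 > old gcd 1, the gcd CAN increase (e.g., set N[0] = 15).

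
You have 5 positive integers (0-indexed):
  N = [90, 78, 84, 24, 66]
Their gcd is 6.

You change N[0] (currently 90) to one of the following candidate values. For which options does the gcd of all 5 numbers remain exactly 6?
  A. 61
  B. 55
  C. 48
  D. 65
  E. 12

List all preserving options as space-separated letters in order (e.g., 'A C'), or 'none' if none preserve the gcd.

Old gcd = 6; gcd of others (without N[0]) = 6
New gcd for candidate v: gcd(6, v). Preserves old gcd iff gcd(6, v) = 6.
  Option A: v=61, gcd(6,61)=1 -> changes
  Option B: v=55, gcd(6,55)=1 -> changes
  Option C: v=48, gcd(6,48)=6 -> preserves
  Option D: v=65, gcd(6,65)=1 -> changes
  Option E: v=12, gcd(6,12)=6 -> preserves

Answer: C E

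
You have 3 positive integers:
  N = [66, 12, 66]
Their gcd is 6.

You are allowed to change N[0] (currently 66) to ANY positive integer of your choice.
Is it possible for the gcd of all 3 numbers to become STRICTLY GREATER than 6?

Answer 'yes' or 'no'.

Current gcd = 6
gcd of all OTHER numbers (without N[0]=66): gcd([12, 66]) = 6
The new gcd after any change is gcd(6, new_value).
This can be at most 6.
Since 6 = old gcd 6, the gcd can only stay the same or decrease.

Answer: no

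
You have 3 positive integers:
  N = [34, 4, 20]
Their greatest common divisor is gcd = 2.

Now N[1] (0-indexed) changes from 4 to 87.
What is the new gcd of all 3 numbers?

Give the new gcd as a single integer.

Numbers: [34, 4, 20], gcd = 2
Change: index 1, 4 -> 87
gcd of the OTHER numbers (without index 1): gcd([34, 20]) = 2
New gcd = gcd(g_others, new_val) = gcd(2, 87) = 1

Answer: 1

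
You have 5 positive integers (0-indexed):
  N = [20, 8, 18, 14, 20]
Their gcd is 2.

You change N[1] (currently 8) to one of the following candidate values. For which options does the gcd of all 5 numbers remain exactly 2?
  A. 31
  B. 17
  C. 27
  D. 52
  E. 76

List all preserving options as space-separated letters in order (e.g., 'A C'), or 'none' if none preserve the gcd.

Answer: D E

Derivation:
Old gcd = 2; gcd of others (without N[1]) = 2
New gcd for candidate v: gcd(2, v). Preserves old gcd iff gcd(2, v) = 2.
  Option A: v=31, gcd(2,31)=1 -> changes
  Option B: v=17, gcd(2,17)=1 -> changes
  Option C: v=27, gcd(2,27)=1 -> changes
  Option D: v=52, gcd(2,52)=2 -> preserves
  Option E: v=76, gcd(2,76)=2 -> preserves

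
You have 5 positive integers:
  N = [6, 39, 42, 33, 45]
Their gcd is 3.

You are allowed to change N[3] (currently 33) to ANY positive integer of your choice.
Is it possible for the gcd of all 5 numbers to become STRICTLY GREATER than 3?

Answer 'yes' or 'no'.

Answer: no

Derivation:
Current gcd = 3
gcd of all OTHER numbers (without N[3]=33): gcd([6, 39, 42, 45]) = 3
The new gcd after any change is gcd(3, new_value).
This can be at most 3.
Since 3 = old gcd 3, the gcd can only stay the same or decrease.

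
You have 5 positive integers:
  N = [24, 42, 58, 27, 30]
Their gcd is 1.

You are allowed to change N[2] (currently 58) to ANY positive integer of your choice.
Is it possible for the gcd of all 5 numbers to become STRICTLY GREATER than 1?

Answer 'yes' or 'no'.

Answer: yes

Derivation:
Current gcd = 1
gcd of all OTHER numbers (without N[2]=58): gcd([24, 42, 27, 30]) = 3
The new gcd after any change is gcd(3, new_value).
This can be at most 3.
Since 3 > old gcd 1, the gcd CAN increase (e.g., set N[2] = 3).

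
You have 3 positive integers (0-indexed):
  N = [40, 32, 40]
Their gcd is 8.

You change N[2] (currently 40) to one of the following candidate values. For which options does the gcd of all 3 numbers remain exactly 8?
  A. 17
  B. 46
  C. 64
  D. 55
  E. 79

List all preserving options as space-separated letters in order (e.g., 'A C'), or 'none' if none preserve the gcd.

Answer: C

Derivation:
Old gcd = 8; gcd of others (without N[2]) = 8
New gcd for candidate v: gcd(8, v). Preserves old gcd iff gcd(8, v) = 8.
  Option A: v=17, gcd(8,17)=1 -> changes
  Option B: v=46, gcd(8,46)=2 -> changes
  Option C: v=64, gcd(8,64)=8 -> preserves
  Option D: v=55, gcd(8,55)=1 -> changes
  Option E: v=79, gcd(8,79)=1 -> changes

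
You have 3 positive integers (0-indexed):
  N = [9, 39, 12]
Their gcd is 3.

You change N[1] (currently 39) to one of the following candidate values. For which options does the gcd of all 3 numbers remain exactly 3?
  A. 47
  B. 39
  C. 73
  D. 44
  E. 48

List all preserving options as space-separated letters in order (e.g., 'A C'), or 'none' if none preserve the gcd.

Answer: B E

Derivation:
Old gcd = 3; gcd of others (without N[1]) = 3
New gcd for candidate v: gcd(3, v). Preserves old gcd iff gcd(3, v) = 3.
  Option A: v=47, gcd(3,47)=1 -> changes
  Option B: v=39, gcd(3,39)=3 -> preserves
  Option C: v=73, gcd(3,73)=1 -> changes
  Option D: v=44, gcd(3,44)=1 -> changes
  Option E: v=48, gcd(3,48)=3 -> preserves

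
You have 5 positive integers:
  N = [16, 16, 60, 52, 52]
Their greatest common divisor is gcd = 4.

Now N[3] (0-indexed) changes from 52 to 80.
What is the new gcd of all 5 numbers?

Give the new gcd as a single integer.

Numbers: [16, 16, 60, 52, 52], gcd = 4
Change: index 3, 52 -> 80
gcd of the OTHER numbers (without index 3): gcd([16, 16, 60, 52]) = 4
New gcd = gcd(g_others, new_val) = gcd(4, 80) = 4

Answer: 4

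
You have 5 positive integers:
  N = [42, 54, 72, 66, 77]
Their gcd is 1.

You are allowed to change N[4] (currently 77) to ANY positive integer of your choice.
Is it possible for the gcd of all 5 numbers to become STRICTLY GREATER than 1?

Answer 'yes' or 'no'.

Answer: yes

Derivation:
Current gcd = 1
gcd of all OTHER numbers (without N[4]=77): gcd([42, 54, 72, 66]) = 6
The new gcd after any change is gcd(6, new_value).
This can be at most 6.
Since 6 > old gcd 1, the gcd CAN increase (e.g., set N[4] = 6).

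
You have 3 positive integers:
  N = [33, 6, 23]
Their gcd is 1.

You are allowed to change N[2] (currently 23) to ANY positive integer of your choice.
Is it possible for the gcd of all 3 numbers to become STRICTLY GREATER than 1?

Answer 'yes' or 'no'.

Current gcd = 1
gcd of all OTHER numbers (without N[2]=23): gcd([33, 6]) = 3
The new gcd after any change is gcd(3, new_value).
This can be at most 3.
Since 3 > old gcd 1, the gcd CAN increase (e.g., set N[2] = 3).

Answer: yes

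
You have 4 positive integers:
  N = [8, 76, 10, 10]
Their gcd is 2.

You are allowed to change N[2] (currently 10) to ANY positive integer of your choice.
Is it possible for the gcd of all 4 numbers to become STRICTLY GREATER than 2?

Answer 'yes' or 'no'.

Current gcd = 2
gcd of all OTHER numbers (without N[2]=10): gcd([8, 76, 10]) = 2
The new gcd after any change is gcd(2, new_value).
This can be at most 2.
Since 2 = old gcd 2, the gcd can only stay the same or decrease.

Answer: no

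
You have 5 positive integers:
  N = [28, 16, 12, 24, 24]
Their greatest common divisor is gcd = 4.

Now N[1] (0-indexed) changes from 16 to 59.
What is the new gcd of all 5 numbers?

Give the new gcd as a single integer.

Answer: 1

Derivation:
Numbers: [28, 16, 12, 24, 24], gcd = 4
Change: index 1, 16 -> 59
gcd of the OTHER numbers (without index 1): gcd([28, 12, 24, 24]) = 4
New gcd = gcd(g_others, new_val) = gcd(4, 59) = 1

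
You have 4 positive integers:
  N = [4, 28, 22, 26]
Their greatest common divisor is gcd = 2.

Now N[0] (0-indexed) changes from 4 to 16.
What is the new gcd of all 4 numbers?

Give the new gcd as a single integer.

Answer: 2

Derivation:
Numbers: [4, 28, 22, 26], gcd = 2
Change: index 0, 4 -> 16
gcd of the OTHER numbers (without index 0): gcd([28, 22, 26]) = 2
New gcd = gcd(g_others, new_val) = gcd(2, 16) = 2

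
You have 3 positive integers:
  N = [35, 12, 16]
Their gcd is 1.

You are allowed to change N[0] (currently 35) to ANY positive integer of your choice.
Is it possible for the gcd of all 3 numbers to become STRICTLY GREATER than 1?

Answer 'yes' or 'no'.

Current gcd = 1
gcd of all OTHER numbers (without N[0]=35): gcd([12, 16]) = 4
The new gcd after any change is gcd(4, new_value).
This can be at most 4.
Since 4 > old gcd 1, the gcd CAN increase (e.g., set N[0] = 4).

Answer: yes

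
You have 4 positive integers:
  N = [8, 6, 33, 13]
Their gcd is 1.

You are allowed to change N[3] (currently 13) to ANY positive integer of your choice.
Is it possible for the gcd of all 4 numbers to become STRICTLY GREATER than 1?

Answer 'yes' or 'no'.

Answer: no

Derivation:
Current gcd = 1
gcd of all OTHER numbers (without N[3]=13): gcd([8, 6, 33]) = 1
The new gcd after any change is gcd(1, new_value).
This can be at most 1.
Since 1 = old gcd 1, the gcd can only stay the same or decrease.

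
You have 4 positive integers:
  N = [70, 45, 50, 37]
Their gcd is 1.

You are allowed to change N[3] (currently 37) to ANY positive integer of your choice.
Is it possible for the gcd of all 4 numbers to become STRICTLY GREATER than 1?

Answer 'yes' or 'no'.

Answer: yes

Derivation:
Current gcd = 1
gcd of all OTHER numbers (without N[3]=37): gcd([70, 45, 50]) = 5
The new gcd after any change is gcd(5, new_value).
This can be at most 5.
Since 5 > old gcd 1, the gcd CAN increase (e.g., set N[3] = 5).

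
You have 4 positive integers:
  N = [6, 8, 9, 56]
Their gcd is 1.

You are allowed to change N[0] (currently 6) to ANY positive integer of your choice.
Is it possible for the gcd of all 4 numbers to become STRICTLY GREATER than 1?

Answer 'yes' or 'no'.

Current gcd = 1
gcd of all OTHER numbers (without N[0]=6): gcd([8, 9, 56]) = 1
The new gcd after any change is gcd(1, new_value).
This can be at most 1.
Since 1 = old gcd 1, the gcd can only stay the same or decrease.

Answer: no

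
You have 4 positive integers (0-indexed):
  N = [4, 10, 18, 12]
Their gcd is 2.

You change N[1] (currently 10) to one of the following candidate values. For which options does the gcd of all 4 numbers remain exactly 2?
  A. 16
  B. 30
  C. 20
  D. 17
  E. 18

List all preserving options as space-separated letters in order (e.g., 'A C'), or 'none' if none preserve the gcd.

Answer: A B C E

Derivation:
Old gcd = 2; gcd of others (without N[1]) = 2
New gcd for candidate v: gcd(2, v). Preserves old gcd iff gcd(2, v) = 2.
  Option A: v=16, gcd(2,16)=2 -> preserves
  Option B: v=30, gcd(2,30)=2 -> preserves
  Option C: v=20, gcd(2,20)=2 -> preserves
  Option D: v=17, gcd(2,17)=1 -> changes
  Option E: v=18, gcd(2,18)=2 -> preserves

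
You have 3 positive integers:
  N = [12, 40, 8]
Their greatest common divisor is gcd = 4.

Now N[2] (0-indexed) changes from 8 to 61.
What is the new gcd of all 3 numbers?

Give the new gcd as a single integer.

Answer: 1

Derivation:
Numbers: [12, 40, 8], gcd = 4
Change: index 2, 8 -> 61
gcd of the OTHER numbers (without index 2): gcd([12, 40]) = 4
New gcd = gcd(g_others, new_val) = gcd(4, 61) = 1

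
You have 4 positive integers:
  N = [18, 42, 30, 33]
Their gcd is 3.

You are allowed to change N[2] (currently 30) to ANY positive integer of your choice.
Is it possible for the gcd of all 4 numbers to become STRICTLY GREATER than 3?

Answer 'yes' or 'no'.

Answer: no

Derivation:
Current gcd = 3
gcd of all OTHER numbers (without N[2]=30): gcd([18, 42, 33]) = 3
The new gcd after any change is gcd(3, new_value).
This can be at most 3.
Since 3 = old gcd 3, the gcd can only stay the same or decrease.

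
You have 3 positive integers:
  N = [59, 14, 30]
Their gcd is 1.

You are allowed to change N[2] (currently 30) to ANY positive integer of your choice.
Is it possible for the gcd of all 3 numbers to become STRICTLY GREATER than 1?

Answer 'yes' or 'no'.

Answer: no

Derivation:
Current gcd = 1
gcd of all OTHER numbers (without N[2]=30): gcd([59, 14]) = 1
The new gcd after any change is gcd(1, new_value).
This can be at most 1.
Since 1 = old gcd 1, the gcd can only stay the same or decrease.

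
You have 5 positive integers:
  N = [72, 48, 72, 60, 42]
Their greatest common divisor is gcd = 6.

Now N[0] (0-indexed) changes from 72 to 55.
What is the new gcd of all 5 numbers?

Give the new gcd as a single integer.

Numbers: [72, 48, 72, 60, 42], gcd = 6
Change: index 0, 72 -> 55
gcd of the OTHER numbers (without index 0): gcd([48, 72, 60, 42]) = 6
New gcd = gcd(g_others, new_val) = gcd(6, 55) = 1

Answer: 1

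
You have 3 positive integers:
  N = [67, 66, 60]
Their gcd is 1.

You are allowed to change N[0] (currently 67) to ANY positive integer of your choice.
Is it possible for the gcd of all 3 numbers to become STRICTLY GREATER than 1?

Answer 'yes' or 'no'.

Answer: yes

Derivation:
Current gcd = 1
gcd of all OTHER numbers (without N[0]=67): gcd([66, 60]) = 6
The new gcd after any change is gcd(6, new_value).
This can be at most 6.
Since 6 > old gcd 1, the gcd CAN increase (e.g., set N[0] = 6).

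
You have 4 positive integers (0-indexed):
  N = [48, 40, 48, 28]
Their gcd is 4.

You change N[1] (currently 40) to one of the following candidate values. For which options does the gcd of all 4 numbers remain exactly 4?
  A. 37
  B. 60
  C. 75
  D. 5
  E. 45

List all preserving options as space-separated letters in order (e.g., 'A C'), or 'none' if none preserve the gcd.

Old gcd = 4; gcd of others (without N[1]) = 4
New gcd for candidate v: gcd(4, v). Preserves old gcd iff gcd(4, v) = 4.
  Option A: v=37, gcd(4,37)=1 -> changes
  Option B: v=60, gcd(4,60)=4 -> preserves
  Option C: v=75, gcd(4,75)=1 -> changes
  Option D: v=5, gcd(4,5)=1 -> changes
  Option E: v=45, gcd(4,45)=1 -> changes

Answer: B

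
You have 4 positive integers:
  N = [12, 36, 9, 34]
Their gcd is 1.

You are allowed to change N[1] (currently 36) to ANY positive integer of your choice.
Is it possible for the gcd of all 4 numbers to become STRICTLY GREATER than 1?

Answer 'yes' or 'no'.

Current gcd = 1
gcd of all OTHER numbers (without N[1]=36): gcd([12, 9, 34]) = 1
The new gcd after any change is gcd(1, new_value).
This can be at most 1.
Since 1 = old gcd 1, the gcd can only stay the same or decrease.

Answer: no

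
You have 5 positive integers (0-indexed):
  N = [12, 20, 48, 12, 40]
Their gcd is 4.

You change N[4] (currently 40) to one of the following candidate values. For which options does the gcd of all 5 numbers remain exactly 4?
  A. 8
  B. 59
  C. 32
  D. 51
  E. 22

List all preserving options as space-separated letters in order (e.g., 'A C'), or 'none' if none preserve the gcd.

Answer: A C

Derivation:
Old gcd = 4; gcd of others (without N[4]) = 4
New gcd for candidate v: gcd(4, v). Preserves old gcd iff gcd(4, v) = 4.
  Option A: v=8, gcd(4,8)=4 -> preserves
  Option B: v=59, gcd(4,59)=1 -> changes
  Option C: v=32, gcd(4,32)=4 -> preserves
  Option D: v=51, gcd(4,51)=1 -> changes
  Option E: v=22, gcd(4,22)=2 -> changes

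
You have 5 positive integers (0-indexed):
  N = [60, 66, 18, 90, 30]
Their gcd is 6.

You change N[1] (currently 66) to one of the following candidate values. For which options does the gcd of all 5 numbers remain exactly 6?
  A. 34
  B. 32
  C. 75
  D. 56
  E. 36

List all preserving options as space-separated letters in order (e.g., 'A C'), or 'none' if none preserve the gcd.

Old gcd = 6; gcd of others (without N[1]) = 6
New gcd for candidate v: gcd(6, v). Preserves old gcd iff gcd(6, v) = 6.
  Option A: v=34, gcd(6,34)=2 -> changes
  Option B: v=32, gcd(6,32)=2 -> changes
  Option C: v=75, gcd(6,75)=3 -> changes
  Option D: v=56, gcd(6,56)=2 -> changes
  Option E: v=36, gcd(6,36)=6 -> preserves

Answer: E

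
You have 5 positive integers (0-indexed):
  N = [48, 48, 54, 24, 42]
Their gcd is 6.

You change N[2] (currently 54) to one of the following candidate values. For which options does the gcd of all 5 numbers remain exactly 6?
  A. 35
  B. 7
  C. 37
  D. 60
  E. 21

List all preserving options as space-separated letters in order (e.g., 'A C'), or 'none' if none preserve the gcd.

Old gcd = 6; gcd of others (without N[2]) = 6
New gcd for candidate v: gcd(6, v). Preserves old gcd iff gcd(6, v) = 6.
  Option A: v=35, gcd(6,35)=1 -> changes
  Option B: v=7, gcd(6,7)=1 -> changes
  Option C: v=37, gcd(6,37)=1 -> changes
  Option D: v=60, gcd(6,60)=6 -> preserves
  Option E: v=21, gcd(6,21)=3 -> changes

Answer: D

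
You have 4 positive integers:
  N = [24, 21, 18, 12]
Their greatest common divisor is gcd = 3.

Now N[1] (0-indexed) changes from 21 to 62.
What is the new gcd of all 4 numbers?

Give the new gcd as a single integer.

Answer: 2

Derivation:
Numbers: [24, 21, 18, 12], gcd = 3
Change: index 1, 21 -> 62
gcd of the OTHER numbers (without index 1): gcd([24, 18, 12]) = 6
New gcd = gcd(g_others, new_val) = gcd(6, 62) = 2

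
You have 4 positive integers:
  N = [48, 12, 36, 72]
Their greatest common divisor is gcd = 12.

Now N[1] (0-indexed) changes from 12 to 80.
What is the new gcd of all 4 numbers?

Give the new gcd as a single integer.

Numbers: [48, 12, 36, 72], gcd = 12
Change: index 1, 12 -> 80
gcd of the OTHER numbers (without index 1): gcd([48, 36, 72]) = 12
New gcd = gcd(g_others, new_val) = gcd(12, 80) = 4

Answer: 4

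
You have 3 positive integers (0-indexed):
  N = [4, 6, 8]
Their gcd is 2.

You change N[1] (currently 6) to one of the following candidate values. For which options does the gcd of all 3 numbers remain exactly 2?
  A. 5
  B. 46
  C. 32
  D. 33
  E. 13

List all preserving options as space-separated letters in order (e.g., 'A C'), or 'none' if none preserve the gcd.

Old gcd = 2; gcd of others (without N[1]) = 4
New gcd for candidate v: gcd(4, v). Preserves old gcd iff gcd(4, v) = 2.
  Option A: v=5, gcd(4,5)=1 -> changes
  Option B: v=46, gcd(4,46)=2 -> preserves
  Option C: v=32, gcd(4,32)=4 -> changes
  Option D: v=33, gcd(4,33)=1 -> changes
  Option E: v=13, gcd(4,13)=1 -> changes

Answer: B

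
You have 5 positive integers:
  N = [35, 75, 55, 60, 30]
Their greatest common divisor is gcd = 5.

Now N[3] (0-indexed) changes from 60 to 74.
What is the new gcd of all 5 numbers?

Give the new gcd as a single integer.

Answer: 1

Derivation:
Numbers: [35, 75, 55, 60, 30], gcd = 5
Change: index 3, 60 -> 74
gcd of the OTHER numbers (without index 3): gcd([35, 75, 55, 30]) = 5
New gcd = gcd(g_others, new_val) = gcd(5, 74) = 1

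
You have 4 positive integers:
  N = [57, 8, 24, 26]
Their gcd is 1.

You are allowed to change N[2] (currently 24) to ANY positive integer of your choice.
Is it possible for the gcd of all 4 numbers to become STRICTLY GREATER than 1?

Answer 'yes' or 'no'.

Current gcd = 1
gcd of all OTHER numbers (without N[2]=24): gcd([57, 8, 26]) = 1
The new gcd after any change is gcd(1, new_value).
This can be at most 1.
Since 1 = old gcd 1, the gcd can only stay the same or decrease.

Answer: no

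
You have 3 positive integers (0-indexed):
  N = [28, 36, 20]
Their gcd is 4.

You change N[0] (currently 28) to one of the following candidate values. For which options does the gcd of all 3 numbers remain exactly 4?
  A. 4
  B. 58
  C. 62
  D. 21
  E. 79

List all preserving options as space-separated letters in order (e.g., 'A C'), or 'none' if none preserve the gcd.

Old gcd = 4; gcd of others (without N[0]) = 4
New gcd for candidate v: gcd(4, v). Preserves old gcd iff gcd(4, v) = 4.
  Option A: v=4, gcd(4,4)=4 -> preserves
  Option B: v=58, gcd(4,58)=2 -> changes
  Option C: v=62, gcd(4,62)=2 -> changes
  Option D: v=21, gcd(4,21)=1 -> changes
  Option E: v=79, gcd(4,79)=1 -> changes

Answer: A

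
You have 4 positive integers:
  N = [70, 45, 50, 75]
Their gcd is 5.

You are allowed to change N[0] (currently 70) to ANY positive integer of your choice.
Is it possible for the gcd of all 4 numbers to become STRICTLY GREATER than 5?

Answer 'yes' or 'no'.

Answer: no

Derivation:
Current gcd = 5
gcd of all OTHER numbers (without N[0]=70): gcd([45, 50, 75]) = 5
The new gcd after any change is gcd(5, new_value).
This can be at most 5.
Since 5 = old gcd 5, the gcd can only stay the same or decrease.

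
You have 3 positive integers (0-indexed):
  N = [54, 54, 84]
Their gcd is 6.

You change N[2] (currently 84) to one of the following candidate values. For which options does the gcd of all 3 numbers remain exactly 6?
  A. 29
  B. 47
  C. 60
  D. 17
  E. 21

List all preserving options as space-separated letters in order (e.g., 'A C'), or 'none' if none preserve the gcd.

Old gcd = 6; gcd of others (without N[2]) = 54
New gcd for candidate v: gcd(54, v). Preserves old gcd iff gcd(54, v) = 6.
  Option A: v=29, gcd(54,29)=1 -> changes
  Option B: v=47, gcd(54,47)=1 -> changes
  Option C: v=60, gcd(54,60)=6 -> preserves
  Option D: v=17, gcd(54,17)=1 -> changes
  Option E: v=21, gcd(54,21)=3 -> changes

Answer: C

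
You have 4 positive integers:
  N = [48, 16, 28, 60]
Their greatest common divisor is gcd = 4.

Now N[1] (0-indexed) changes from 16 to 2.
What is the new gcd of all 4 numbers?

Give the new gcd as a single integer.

Numbers: [48, 16, 28, 60], gcd = 4
Change: index 1, 16 -> 2
gcd of the OTHER numbers (without index 1): gcd([48, 28, 60]) = 4
New gcd = gcd(g_others, new_val) = gcd(4, 2) = 2

Answer: 2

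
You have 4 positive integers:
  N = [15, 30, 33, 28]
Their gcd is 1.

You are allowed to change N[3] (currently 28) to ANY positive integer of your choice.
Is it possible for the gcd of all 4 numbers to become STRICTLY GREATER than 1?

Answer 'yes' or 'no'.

Answer: yes

Derivation:
Current gcd = 1
gcd of all OTHER numbers (without N[3]=28): gcd([15, 30, 33]) = 3
The new gcd after any change is gcd(3, new_value).
This can be at most 3.
Since 3 > old gcd 1, the gcd CAN increase (e.g., set N[3] = 3).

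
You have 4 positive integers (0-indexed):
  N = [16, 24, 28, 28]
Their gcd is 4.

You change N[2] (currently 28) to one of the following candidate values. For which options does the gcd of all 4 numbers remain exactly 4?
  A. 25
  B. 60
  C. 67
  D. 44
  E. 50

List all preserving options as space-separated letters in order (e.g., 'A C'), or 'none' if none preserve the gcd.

Old gcd = 4; gcd of others (without N[2]) = 4
New gcd for candidate v: gcd(4, v). Preserves old gcd iff gcd(4, v) = 4.
  Option A: v=25, gcd(4,25)=1 -> changes
  Option B: v=60, gcd(4,60)=4 -> preserves
  Option C: v=67, gcd(4,67)=1 -> changes
  Option D: v=44, gcd(4,44)=4 -> preserves
  Option E: v=50, gcd(4,50)=2 -> changes

Answer: B D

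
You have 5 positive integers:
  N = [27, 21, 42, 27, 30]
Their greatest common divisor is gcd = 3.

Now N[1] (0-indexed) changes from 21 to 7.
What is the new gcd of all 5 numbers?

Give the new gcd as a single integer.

Numbers: [27, 21, 42, 27, 30], gcd = 3
Change: index 1, 21 -> 7
gcd of the OTHER numbers (without index 1): gcd([27, 42, 27, 30]) = 3
New gcd = gcd(g_others, new_val) = gcd(3, 7) = 1

Answer: 1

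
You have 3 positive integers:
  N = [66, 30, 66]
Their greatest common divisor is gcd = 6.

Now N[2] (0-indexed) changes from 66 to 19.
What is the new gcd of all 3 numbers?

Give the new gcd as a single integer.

Answer: 1

Derivation:
Numbers: [66, 30, 66], gcd = 6
Change: index 2, 66 -> 19
gcd of the OTHER numbers (without index 2): gcd([66, 30]) = 6
New gcd = gcd(g_others, new_val) = gcd(6, 19) = 1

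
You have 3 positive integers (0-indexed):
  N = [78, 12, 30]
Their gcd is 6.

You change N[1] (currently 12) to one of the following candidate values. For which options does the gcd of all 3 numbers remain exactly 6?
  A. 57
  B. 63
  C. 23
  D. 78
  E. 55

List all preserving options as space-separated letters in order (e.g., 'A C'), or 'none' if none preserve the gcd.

Answer: D

Derivation:
Old gcd = 6; gcd of others (without N[1]) = 6
New gcd for candidate v: gcd(6, v). Preserves old gcd iff gcd(6, v) = 6.
  Option A: v=57, gcd(6,57)=3 -> changes
  Option B: v=63, gcd(6,63)=3 -> changes
  Option C: v=23, gcd(6,23)=1 -> changes
  Option D: v=78, gcd(6,78)=6 -> preserves
  Option E: v=55, gcd(6,55)=1 -> changes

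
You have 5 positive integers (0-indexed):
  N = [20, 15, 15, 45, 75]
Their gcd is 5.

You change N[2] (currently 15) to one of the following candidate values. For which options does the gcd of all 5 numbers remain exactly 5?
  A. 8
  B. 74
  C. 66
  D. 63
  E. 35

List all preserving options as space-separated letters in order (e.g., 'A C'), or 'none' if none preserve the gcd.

Old gcd = 5; gcd of others (without N[2]) = 5
New gcd for candidate v: gcd(5, v). Preserves old gcd iff gcd(5, v) = 5.
  Option A: v=8, gcd(5,8)=1 -> changes
  Option B: v=74, gcd(5,74)=1 -> changes
  Option C: v=66, gcd(5,66)=1 -> changes
  Option D: v=63, gcd(5,63)=1 -> changes
  Option E: v=35, gcd(5,35)=5 -> preserves

Answer: E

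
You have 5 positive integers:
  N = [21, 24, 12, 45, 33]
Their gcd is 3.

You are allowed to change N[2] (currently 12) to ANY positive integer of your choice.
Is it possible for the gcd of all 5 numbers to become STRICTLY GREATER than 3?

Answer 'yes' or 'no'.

Answer: no

Derivation:
Current gcd = 3
gcd of all OTHER numbers (without N[2]=12): gcd([21, 24, 45, 33]) = 3
The new gcd after any change is gcd(3, new_value).
This can be at most 3.
Since 3 = old gcd 3, the gcd can only stay the same or decrease.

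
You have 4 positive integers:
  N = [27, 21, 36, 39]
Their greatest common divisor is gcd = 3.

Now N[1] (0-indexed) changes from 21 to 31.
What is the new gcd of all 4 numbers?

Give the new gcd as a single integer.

Answer: 1

Derivation:
Numbers: [27, 21, 36, 39], gcd = 3
Change: index 1, 21 -> 31
gcd of the OTHER numbers (without index 1): gcd([27, 36, 39]) = 3
New gcd = gcd(g_others, new_val) = gcd(3, 31) = 1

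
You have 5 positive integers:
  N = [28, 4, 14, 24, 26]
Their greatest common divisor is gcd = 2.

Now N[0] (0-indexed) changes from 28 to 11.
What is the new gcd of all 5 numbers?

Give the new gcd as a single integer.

Answer: 1

Derivation:
Numbers: [28, 4, 14, 24, 26], gcd = 2
Change: index 0, 28 -> 11
gcd of the OTHER numbers (without index 0): gcd([4, 14, 24, 26]) = 2
New gcd = gcd(g_others, new_val) = gcd(2, 11) = 1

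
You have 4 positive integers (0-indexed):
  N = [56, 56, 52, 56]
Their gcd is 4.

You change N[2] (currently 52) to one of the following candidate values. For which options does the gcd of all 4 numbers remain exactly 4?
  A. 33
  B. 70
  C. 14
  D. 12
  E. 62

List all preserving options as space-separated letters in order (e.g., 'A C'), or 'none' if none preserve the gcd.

Answer: D

Derivation:
Old gcd = 4; gcd of others (without N[2]) = 56
New gcd for candidate v: gcd(56, v). Preserves old gcd iff gcd(56, v) = 4.
  Option A: v=33, gcd(56,33)=1 -> changes
  Option B: v=70, gcd(56,70)=14 -> changes
  Option C: v=14, gcd(56,14)=14 -> changes
  Option D: v=12, gcd(56,12)=4 -> preserves
  Option E: v=62, gcd(56,62)=2 -> changes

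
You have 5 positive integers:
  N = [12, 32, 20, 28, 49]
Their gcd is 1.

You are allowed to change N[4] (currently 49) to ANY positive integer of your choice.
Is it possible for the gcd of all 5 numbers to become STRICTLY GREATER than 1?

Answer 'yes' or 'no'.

Current gcd = 1
gcd of all OTHER numbers (without N[4]=49): gcd([12, 32, 20, 28]) = 4
The new gcd after any change is gcd(4, new_value).
This can be at most 4.
Since 4 > old gcd 1, the gcd CAN increase (e.g., set N[4] = 4).

Answer: yes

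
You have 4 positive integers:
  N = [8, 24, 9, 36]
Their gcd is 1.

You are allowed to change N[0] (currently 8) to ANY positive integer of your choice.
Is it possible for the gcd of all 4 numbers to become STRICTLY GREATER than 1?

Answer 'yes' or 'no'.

Answer: yes

Derivation:
Current gcd = 1
gcd of all OTHER numbers (without N[0]=8): gcd([24, 9, 36]) = 3
The new gcd after any change is gcd(3, new_value).
This can be at most 3.
Since 3 > old gcd 1, the gcd CAN increase (e.g., set N[0] = 3).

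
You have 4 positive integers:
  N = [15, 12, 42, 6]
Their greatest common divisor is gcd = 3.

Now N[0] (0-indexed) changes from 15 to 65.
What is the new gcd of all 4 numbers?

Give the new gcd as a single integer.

Answer: 1

Derivation:
Numbers: [15, 12, 42, 6], gcd = 3
Change: index 0, 15 -> 65
gcd of the OTHER numbers (without index 0): gcd([12, 42, 6]) = 6
New gcd = gcd(g_others, new_val) = gcd(6, 65) = 1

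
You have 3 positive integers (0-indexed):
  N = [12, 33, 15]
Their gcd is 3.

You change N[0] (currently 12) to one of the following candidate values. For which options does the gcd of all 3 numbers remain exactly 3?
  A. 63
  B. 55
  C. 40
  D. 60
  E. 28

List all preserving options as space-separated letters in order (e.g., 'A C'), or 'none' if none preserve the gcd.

Old gcd = 3; gcd of others (without N[0]) = 3
New gcd for candidate v: gcd(3, v). Preserves old gcd iff gcd(3, v) = 3.
  Option A: v=63, gcd(3,63)=3 -> preserves
  Option B: v=55, gcd(3,55)=1 -> changes
  Option C: v=40, gcd(3,40)=1 -> changes
  Option D: v=60, gcd(3,60)=3 -> preserves
  Option E: v=28, gcd(3,28)=1 -> changes

Answer: A D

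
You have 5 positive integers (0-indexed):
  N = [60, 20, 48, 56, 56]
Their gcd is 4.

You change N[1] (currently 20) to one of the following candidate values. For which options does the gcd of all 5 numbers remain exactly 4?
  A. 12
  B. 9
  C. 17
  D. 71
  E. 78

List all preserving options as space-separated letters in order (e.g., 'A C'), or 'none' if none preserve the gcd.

Old gcd = 4; gcd of others (without N[1]) = 4
New gcd for candidate v: gcd(4, v). Preserves old gcd iff gcd(4, v) = 4.
  Option A: v=12, gcd(4,12)=4 -> preserves
  Option B: v=9, gcd(4,9)=1 -> changes
  Option C: v=17, gcd(4,17)=1 -> changes
  Option D: v=71, gcd(4,71)=1 -> changes
  Option E: v=78, gcd(4,78)=2 -> changes

Answer: A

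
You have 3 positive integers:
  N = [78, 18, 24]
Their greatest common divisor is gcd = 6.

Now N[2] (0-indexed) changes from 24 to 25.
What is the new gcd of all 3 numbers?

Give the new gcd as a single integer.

Numbers: [78, 18, 24], gcd = 6
Change: index 2, 24 -> 25
gcd of the OTHER numbers (without index 2): gcd([78, 18]) = 6
New gcd = gcd(g_others, new_val) = gcd(6, 25) = 1

Answer: 1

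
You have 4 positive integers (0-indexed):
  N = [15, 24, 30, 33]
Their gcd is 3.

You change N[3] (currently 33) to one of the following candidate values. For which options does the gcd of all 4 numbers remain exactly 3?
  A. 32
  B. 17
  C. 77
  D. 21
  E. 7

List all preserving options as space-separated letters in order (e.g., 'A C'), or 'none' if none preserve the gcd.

Answer: D

Derivation:
Old gcd = 3; gcd of others (without N[3]) = 3
New gcd for candidate v: gcd(3, v). Preserves old gcd iff gcd(3, v) = 3.
  Option A: v=32, gcd(3,32)=1 -> changes
  Option B: v=17, gcd(3,17)=1 -> changes
  Option C: v=77, gcd(3,77)=1 -> changes
  Option D: v=21, gcd(3,21)=3 -> preserves
  Option E: v=7, gcd(3,7)=1 -> changes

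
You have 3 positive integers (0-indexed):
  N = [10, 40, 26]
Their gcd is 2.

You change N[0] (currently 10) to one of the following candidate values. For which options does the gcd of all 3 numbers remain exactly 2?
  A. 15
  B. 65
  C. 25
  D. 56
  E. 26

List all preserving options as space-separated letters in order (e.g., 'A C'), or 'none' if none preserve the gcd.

Old gcd = 2; gcd of others (without N[0]) = 2
New gcd for candidate v: gcd(2, v). Preserves old gcd iff gcd(2, v) = 2.
  Option A: v=15, gcd(2,15)=1 -> changes
  Option B: v=65, gcd(2,65)=1 -> changes
  Option C: v=25, gcd(2,25)=1 -> changes
  Option D: v=56, gcd(2,56)=2 -> preserves
  Option E: v=26, gcd(2,26)=2 -> preserves

Answer: D E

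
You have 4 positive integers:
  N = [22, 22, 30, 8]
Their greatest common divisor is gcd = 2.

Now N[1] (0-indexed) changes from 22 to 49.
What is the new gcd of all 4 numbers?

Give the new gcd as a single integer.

Numbers: [22, 22, 30, 8], gcd = 2
Change: index 1, 22 -> 49
gcd of the OTHER numbers (without index 1): gcd([22, 30, 8]) = 2
New gcd = gcd(g_others, new_val) = gcd(2, 49) = 1

Answer: 1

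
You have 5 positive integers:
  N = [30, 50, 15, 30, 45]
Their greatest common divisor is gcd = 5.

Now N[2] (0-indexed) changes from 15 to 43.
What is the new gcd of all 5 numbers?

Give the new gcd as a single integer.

Numbers: [30, 50, 15, 30, 45], gcd = 5
Change: index 2, 15 -> 43
gcd of the OTHER numbers (without index 2): gcd([30, 50, 30, 45]) = 5
New gcd = gcd(g_others, new_val) = gcd(5, 43) = 1

Answer: 1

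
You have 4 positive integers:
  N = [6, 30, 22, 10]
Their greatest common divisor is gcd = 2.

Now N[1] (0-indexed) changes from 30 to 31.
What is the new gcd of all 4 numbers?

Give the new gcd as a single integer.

Numbers: [6, 30, 22, 10], gcd = 2
Change: index 1, 30 -> 31
gcd of the OTHER numbers (without index 1): gcd([6, 22, 10]) = 2
New gcd = gcd(g_others, new_val) = gcd(2, 31) = 1

Answer: 1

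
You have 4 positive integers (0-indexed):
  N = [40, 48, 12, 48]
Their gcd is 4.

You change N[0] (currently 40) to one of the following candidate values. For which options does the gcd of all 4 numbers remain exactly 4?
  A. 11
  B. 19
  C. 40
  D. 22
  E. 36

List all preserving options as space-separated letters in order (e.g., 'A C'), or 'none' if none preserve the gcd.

Answer: C

Derivation:
Old gcd = 4; gcd of others (without N[0]) = 12
New gcd for candidate v: gcd(12, v). Preserves old gcd iff gcd(12, v) = 4.
  Option A: v=11, gcd(12,11)=1 -> changes
  Option B: v=19, gcd(12,19)=1 -> changes
  Option C: v=40, gcd(12,40)=4 -> preserves
  Option D: v=22, gcd(12,22)=2 -> changes
  Option E: v=36, gcd(12,36)=12 -> changes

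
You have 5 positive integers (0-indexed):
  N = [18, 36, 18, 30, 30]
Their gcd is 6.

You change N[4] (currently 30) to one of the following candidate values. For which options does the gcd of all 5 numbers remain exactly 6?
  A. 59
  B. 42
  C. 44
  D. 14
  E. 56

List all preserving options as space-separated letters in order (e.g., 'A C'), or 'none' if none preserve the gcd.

Old gcd = 6; gcd of others (without N[4]) = 6
New gcd for candidate v: gcd(6, v). Preserves old gcd iff gcd(6, v) = 6.
  Option A: v=59, gcd(6,59)=1 -> changes
  Option B: v=42, gcd(6,42)=6 -> preserves
  Option C: v=44, gcd(6,44)=2 -> changes
  Option D: v=14, gcd(6,14)=2 -> changes
  Option E: v=56, gcd(6,56)=2 -> changes

Answer: B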